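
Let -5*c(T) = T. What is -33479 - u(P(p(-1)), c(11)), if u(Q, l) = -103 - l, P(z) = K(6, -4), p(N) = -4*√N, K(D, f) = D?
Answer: -166891/5 ≈ -33378.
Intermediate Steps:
c(T) = -T/5
P(z) = 6
-33479 - u(P(p(-1)), c(11)) = -33479 - (-103 - (-1)*11/5) = -33479 - (-103 - 1*(-11/5)) = -33479 - (-103 + 11/5) = -33479 - 1*(-504/5) = -33479 + 504/5 = -166891/5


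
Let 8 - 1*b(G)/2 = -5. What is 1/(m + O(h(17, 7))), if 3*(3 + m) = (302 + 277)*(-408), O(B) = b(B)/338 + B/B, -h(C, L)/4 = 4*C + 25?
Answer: -13/1023697 ≈ -1.2699e-5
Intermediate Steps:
b(G) = 26 (b(G) = 16 - 2*(-5) = 16 + 10 = 26)
h(C, L) = -100 - 16*C (h(C, L) = -4*(4*C + 25) = -4*(25 + 4*C) = -100 - 16*C)
O(B) = 14/13 (O(B) = 26/338 + B/B = 26*(1/338) + 1 = 1/13 + 1 = 14/13)
m = -78747 (m = -3 + ((302 + 277)*(-408))/3 = -3 + (579*(-408))/3 = -3 + (1/3)*(-236232) = -3 - 78744 = -78747)
1/(m + O(h(17, 7))) = 1/(-78747 + 14/13) = 1/(-1023697/13) = -13/1023697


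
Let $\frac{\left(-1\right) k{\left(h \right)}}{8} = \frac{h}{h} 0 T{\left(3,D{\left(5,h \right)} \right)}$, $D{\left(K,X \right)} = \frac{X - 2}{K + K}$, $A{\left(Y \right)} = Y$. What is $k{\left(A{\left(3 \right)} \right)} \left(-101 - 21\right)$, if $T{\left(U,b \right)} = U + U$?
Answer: $0$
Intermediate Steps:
$D{\left(K,X \right)} = \frac{-2 + X}{2 K}$
$T{\left(U,b \right)} = 2 U$
$k{\left(h \right)} = 0$ ($k{\left(h \right)} = - 8 \frac{h}{h} 0 \cdot 2 \cdot 3 = - 8 \cdot 1 \cdot 0 \cdot 6 = - 8 \cdot 0 \cdot 6 = \left(-8\right) 0 = 0$)
$k{\left(A{\left(3 \right)} \right)} \left(-101 - 21\right) = 0 \left(-101 - 21\right) = 0 \left(-122\right) = 0$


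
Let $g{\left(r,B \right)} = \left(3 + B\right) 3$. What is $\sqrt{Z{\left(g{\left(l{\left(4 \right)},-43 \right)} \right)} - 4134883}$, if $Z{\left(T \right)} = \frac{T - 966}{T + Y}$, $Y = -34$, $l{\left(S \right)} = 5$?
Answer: $\frac{2 i \sqrt{6128919874}}{77} \approx 2033.4 i$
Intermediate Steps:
$g{\left(r,B \right)} = 9 + 3 B$
$Z{\left(T \right)} = \frac{-966 + T}{-34 + T}$ ($Z{\left(T \right)} = \frac{T - 966}{T - 34} = \frac{-966 + T}{-34 + T}$)
$\sqrt{Z{\left(g{\left(l{\left(4 \right)},-43 \right)} \right)} - 4134883} = \sqrt{\frac{-966 + \left(9 + 3 \left(-43\right)\right)}{-34 + \left(9 + 3 \left(-43\right)\right)} - 4134883} = \sqrt{\frac{-966 + \left(9 - 129\right)}{-34 + \left(9 - 129\right)} - 4134883} = \sqrt{\frac{-966 - 120}{-34 - 120} - 4134883} = \sqrt{\frac{1}{-154} \left(-1086\right) - 4134883} = \sqrt{\left(- \frac{1}{154}\right) \left(-1086\right) - 4134883} = \sqrt{\frac{543}{77} - 4134883} = \sqrt{- \frac{318385448}{77}} = \frac{2 i \sqrt{6128919874}}{77}$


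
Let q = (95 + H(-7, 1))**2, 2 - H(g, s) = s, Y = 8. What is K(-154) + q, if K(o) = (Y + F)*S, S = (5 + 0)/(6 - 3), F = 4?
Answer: 9236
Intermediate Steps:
S = 5/3 ≈ 1.6667
H(g, s) = 2 - s
K(o) = 20 (K(o) = (8 + 4)*(5/3) = 12*(5/3) = 20)
q = 9216 (q = (95 + (2 - 1*1))**2 = (95 + (2 - 1))**2 = (95 + 1)**2 = 96**2 = 9216)
K(-154) + q = 20 + 9216 = 9236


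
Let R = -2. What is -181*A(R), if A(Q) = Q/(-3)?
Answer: -362/3 ≈ -120.67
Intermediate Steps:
A(Q) = -Q/3 (A(Q) = Q*(-⅓) = -Q/3)
-181*A(R) = -(-181)*(-2)/3 = -181*⅔ = -362/3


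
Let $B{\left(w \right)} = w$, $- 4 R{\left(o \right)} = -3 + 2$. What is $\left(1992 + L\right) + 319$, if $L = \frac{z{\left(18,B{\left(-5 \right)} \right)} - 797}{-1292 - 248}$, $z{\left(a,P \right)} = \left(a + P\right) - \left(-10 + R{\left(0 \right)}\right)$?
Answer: $\frac{14238857}{6160} \approx 2311.5$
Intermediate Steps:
$R{\left(o \right)} = \frac{1}{4}$ ($R{\left(o \right)} = - \frac{-3 + 2}{4} = \left(- \frac{1}{4}\right) \left(-1\right) = \frac{1}{4}$)
$z{\left(a,P \right)} = \frac{39}{4} + P + a$ ($z{\left(a,P \right)} = \left(a + P\right) + \left(10 - \frac{1}{4}\right) = \left(P + a\right) + \left(10 - \frac{1}{4}\right) = \left(P + a\right) + \frac{39}{4} = \frac{39}{4} + P + a$)
$L = \frac{3097}{6160}$ ($L = \frac{\left(\frac{39}{4} - 5 + 18\right) - 797}{-1292 - 248} = \frac{\frac{91}{4} - 797}{-1540} = \left(- \frac{3097}{4}\right) \left(- \frac{1}{1540}\right) = \frac{3097}{6160} \approx 0.50276$)
$\left(1992 + L\right) + 319 = \left(1992 + \frac{3097}{6160}\right) + 319 = \frac{12273817}{6160} + 319 = \frac{14238857}{6160}$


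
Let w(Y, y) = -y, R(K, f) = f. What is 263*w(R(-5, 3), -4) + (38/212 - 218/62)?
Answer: 3445907/3286 ≈ 1048.7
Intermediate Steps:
263*w(R(-5, 3), -4) + (38/212 - 218/62) = 263*(-1*(-4)) + (38/212 - 218/62) = 263*4 + (38*(1/212) - 218*1/62) = 1052 + (19/106 - 109/31) = 1052 - 10965/3286 = 3445907/3286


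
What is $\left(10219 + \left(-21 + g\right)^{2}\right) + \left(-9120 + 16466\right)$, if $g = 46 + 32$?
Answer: $20814$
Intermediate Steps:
$g = 78$
$\left(10219 + \left(-21 + g\right)^{2}\right) + \left(-9120 + 16466\right) = \left(10219 + \left(-21 + 78\right)^{2}\right) + \left(-9120 + 16466\right) = \left(10219 + 57^{2}\right) + 7346 = \left(10219 + 3249\right) + 7346 = 13468 + 7346 = 20814$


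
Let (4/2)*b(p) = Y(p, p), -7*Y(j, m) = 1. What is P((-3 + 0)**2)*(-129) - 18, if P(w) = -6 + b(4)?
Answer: 10713/14 ≈ 765.21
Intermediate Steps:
Y(j, m) = -1/7 (Y(j, m) = -1/7*1 = -1/7)
b(p) = -1/14 (b(p) = (1/2)*(-1/7) = -1/14)
P(w) = -85/14 (P(w) = -6 - 1/14 = -85/14)
P((-3 + 0)**2)*(-129) - 18 = -85/14*(-129) - 18 = 10965/14 - 18 = 10713/14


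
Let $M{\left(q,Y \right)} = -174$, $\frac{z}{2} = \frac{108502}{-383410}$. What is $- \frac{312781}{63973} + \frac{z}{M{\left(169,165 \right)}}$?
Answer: $- \frac{744742242916}{152423303565} \approx -4.886$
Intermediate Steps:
$z = - \frac{108502}{191705}$ ($z = 2 \frac{108502}{-383410} = 2 \cdot 108502 \left(- \frac{1}{383410}\right) = 2 \left(- \frac{54251}{191705}\right) = - \frac{108502}{191705} \approx -0.56598$)
$- \frac{312781}{63973} + \frac{z}{M{\left(169,165 \right)}} = - \frac{312781}{63973} - \frac{108502}{191705 \left(-174\right)} = \left(-312781\right) \frac{1}{63973} - - \frac{54251}{16678335} = - \frac{44683}{9139} + \frac{54251}{16678335} = - \frac{744742242916}{152423303565}$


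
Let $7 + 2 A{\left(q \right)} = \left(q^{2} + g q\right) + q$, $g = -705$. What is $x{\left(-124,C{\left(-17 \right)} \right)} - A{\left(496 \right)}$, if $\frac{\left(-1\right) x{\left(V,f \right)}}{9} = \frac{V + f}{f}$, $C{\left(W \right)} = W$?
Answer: $\frac{1751437}{34} \approx 51513.0$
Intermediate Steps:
$A{\left(q \right)} = - \frac{7}{2} + \frac{q^{2}}{2} - 352 q$ ($A{\left(q \right)} = - \frac{7}{2} + \frac{\left(q^{2} - 705 q\right) + q}{2} = - \frac{7}{2} + \frac{q^{2} - 704 q}{2} = - \frac{7}{2} + \left(\frac{q^{2}}{2} - 352 q\right) = - \frac{7}{2} + \frac{q^{2}}{2} - 352 q$)
$x{\left(V,f \right)} = - \frac{9 \left(V + f\right)}{f}$ ($x{\left(V,f \right)} = - 9 \frac{V + f}{f} = - \frac{9 \left(V + f\right)}{f}$)
$x{\left(-124,C{\left(-17 \right)} \right)} - A{\left(496 \right)} = \left(-9 - - \frac{1116}{-17}\right) - \left(- \frac{7}{2} + \frac{496^{2}}{2} - 174592\right) = \left(-9 - \left(-1116\right) \left(- \frac{1}{17}\right)\right) - \left(- \frac{7}{2} + \frac{1}{2} \cdot 246016 - 174592\right) = \left(-9 - \frac{1116}{17}\right) - \left(- \frac{7}{2} + 123008 - 174592\right) = - \frac{1269}{17} - - \frac{103175}{2} = - \frac{1269}{17} + \frac{103175}{2} = \frac{1751437}{34}$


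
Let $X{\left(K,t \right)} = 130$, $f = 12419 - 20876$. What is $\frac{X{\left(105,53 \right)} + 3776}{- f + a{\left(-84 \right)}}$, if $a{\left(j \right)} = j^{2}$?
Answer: $\frac{1302}{5171} \approx 0.25179$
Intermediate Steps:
$f = -8457$
$\frac{X{\left(105,53 \right)} + 3776}{- f + a{\left(-84 \right)}} = \frac{130 + 3776}{\left(-1\right) \left(-8457\right) + \left(-84\right)^{2}} = \frac{3906}{8457 + 7056} = \frac{3906}{15513} = 3906 \cdot \frac{1}{15513} = \frac{1302}{5171}$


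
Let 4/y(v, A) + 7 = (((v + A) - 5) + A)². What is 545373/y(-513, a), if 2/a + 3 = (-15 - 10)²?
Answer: 14153107886180037/386884 ≈ 3.6582e+10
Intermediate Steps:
a = 1/311 (a = 2/(-3 + (-15 - 10)²) = 2/(-3 + (-25)²) = 2/(-3 + 625) = 2/622 = 2*(1/622) = 1/311 ≈ 0.0032154)
y(v, A) = 4/(-7 + (-5 + v + 2*A)²) (y(v, A) = 4/(-7 + (((v + A) - 5) + A)²) = 4/(-7 + (((A + v) - 5) + A)²) = 4/(-7 + ((-5 + A + v) + A)²) = 4/(-7 + (-5 + v + 2*A)²))
545373/y(-513, a) = 545373/((4/(-7 + (-5 - 513 + 2*(1/311))²))) = 545373/((4/(-7 + (-5 - 513 + 2/311)²))) = 545373/((4/(-7 + (-161096/311)²))) = 545373/((4/(-7 + 25951921216/96721))) = 545373/((4/(25951244169/96721))) = 545373/((4*(96721/25951244169))) = 545373/(386884/25951244169) = 545373*(25951244169/386884) = 14153107886180037/386884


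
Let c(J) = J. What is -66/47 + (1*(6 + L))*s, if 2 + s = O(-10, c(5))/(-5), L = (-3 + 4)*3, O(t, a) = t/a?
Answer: -3714/235 ≈ -15.804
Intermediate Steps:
L = 3 (L = 1*3 = 3)
s = -8/5 (s = -2 - 10/5/(-5) = -2 - 10*⅕*(-⅕) = -2 - 2*(-⅕) = -2 + ⅖ = -8/5 ≈ -1.6000)
-66/47 + (1*(6 + L))*s = -66/47 + (1*(6 + 3))*(-8/5) = -66*1/47 + (1*9)*(-8/5) = -66/47 + 9*(-8/5) = -66/47 - 72/5 = -3714/235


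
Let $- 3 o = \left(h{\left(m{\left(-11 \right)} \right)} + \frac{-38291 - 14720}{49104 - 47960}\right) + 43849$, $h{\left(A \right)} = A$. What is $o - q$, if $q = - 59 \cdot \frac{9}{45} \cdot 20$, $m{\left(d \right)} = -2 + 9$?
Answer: $- \frac{49308301}{3432} \approx -14367.0$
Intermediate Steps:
$m{\left(d \right)} = 7$
$q = -236$ ($q = - 59 \cdot 9 \cdot \frac{1}{45} \cdot 20 = \left(-59\right) \frac{1}{5} \cdot 20 = \left(- \frac{59}{5}\right) 20 = -236$)
$o = - \frac{50118253}{3432}$ ($o = - \frac{\left(7 + \frac{-38291 - 14720}{49104 - 47960}\right) + 43849}{3} = - \frac{\left(7 - \frac{53011}{1144}\right) + 43849}{3} = - \frac{- \frac{45003}{1144} + 43849}{3} = \left(- \frac{1}{3}\right) \frac{50118253}{1144} = - \frac{50118253}{3432} \approx -14603.0$)
$o - q = - \frac{50118253}{3432} - -236 = - \frac{50118253}{3432} + 236 = - \frac{49308301}{3432}$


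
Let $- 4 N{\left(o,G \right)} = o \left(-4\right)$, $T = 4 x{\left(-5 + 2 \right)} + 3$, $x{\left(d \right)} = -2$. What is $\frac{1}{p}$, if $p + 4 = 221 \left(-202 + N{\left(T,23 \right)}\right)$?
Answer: $- \frac{1}{45751} \approx -2.1857 \cdot 10^{-5}$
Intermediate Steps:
$T = -5$ ($T = 4 \left(-2\right) + 3 = -8 + 3 = -5$)
$N{\left(o,G \right)} = o$ ($N{\left(o,G \right)} = - \frac{o \left(-4\right)}{4} = - \frac{\left(-4\right) o}{4} = o$)
$p = -45751$ ($p = -4 + 221 \left(-202 - 5\right) = -4 + 221 \left(-207\right) = -4 - 45747 = -45751$)
$\frac{1}{p} = \frac{1}{-45751} = - \frac{1}{45751}$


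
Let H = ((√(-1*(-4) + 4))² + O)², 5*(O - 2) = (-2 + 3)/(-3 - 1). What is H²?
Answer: 1568239201/160000 ≈ 9801.5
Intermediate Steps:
O = 39/20 (O = 2 + ((-2 + 3)/(-3 - 1))/5 = 2 + (1/(-4))/5 = 2 + (1*(-¼))/5 = 2 + (⅕)*(-¼) = 2 - 1/20 = 39/20 ≈ 1.9500)
H = 39601/400 (H = ((√(-1*(-4) + 4))² + 39/20)² = ((√(4 + 4))² + 39/20)² = ((√8)² + 39/20)² = ((2*√2)² + 39/20)² = (8 + 39/20)² = (199/20)² = 39601/400 ≈ 99.002)
H² = (39601/400)² = 1568239201/160000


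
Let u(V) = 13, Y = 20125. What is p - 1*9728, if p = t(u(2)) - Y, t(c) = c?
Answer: -29840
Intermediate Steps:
p = -20112 (p = 13 - 1*20125 = 13 - 20125 = -20112)
p - 1*9728 = -20112 - 1*9728 = -20112 - 9728 = -29840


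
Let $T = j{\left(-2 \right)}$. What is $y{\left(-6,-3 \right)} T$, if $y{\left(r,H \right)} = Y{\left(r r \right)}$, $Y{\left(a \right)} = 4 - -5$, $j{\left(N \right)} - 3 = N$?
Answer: $9$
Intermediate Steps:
$j{\left(N \right)} = 3 + N$
$Y{\left(a \right)} = 9$ ($Y{\left(a \right)} = 4 + 5 = 9$)
$y{\left(r,H \right)} = 9$
$T = 1$ ($T = 3 - 2 = 1$)
$y{\left(-6,-3 \right)} T = 9 \cdot 1 = 9$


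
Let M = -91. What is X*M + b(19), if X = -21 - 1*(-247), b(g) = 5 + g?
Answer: -20542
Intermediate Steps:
X = 226 (X = -21 + 247 = 226)
X*M + b(19) = 226*(-91) + (5 + 19) = -20566 + 24 = -20542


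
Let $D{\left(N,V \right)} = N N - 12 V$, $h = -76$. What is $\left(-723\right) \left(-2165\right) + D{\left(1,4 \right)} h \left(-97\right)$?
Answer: $1218811$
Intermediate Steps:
$D{\left(N,V \right)} = N^{2} - 12 V$
$\left(-723\right) \left(-2165\right) + D{\left(1,4 \right)} h \left(-97\right) = \left(-723\right) \left(-2165\right) + \left(1^{2} - 48\right) \left(-76\right) \left(-97\right) = 1565295 + \left(1 - 48\right) \left(-76\right) \left(-97\right) = 1565295 + \left(-47\right) \left(-76\right) \left(-97\right) = 1565295 + 3572 \left(-97\right) = 1565295 - 346484 = 1218811$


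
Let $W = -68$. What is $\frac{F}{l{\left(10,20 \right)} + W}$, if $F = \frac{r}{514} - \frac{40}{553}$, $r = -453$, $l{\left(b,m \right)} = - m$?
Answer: $\frac{271069}{25013296} \approx 0.010837$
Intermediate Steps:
$F = - \frac{271069}{284242}$ ($F = - \frac{453}{514} - \frac{40}{553} = - \frac{271069}{284242} \approx -0.95366$)
$\frac{F}{l{\left(10,20 \right)} + W} = - \frac{271069}{284242 \left(\left(-1\right) 20 - 68\right)} = - \frac{271069}{284242 \left(-20 - 68\right)} = - \frac{271069}{284242 \left(-88\right)} = \left(- \frac{271069}{284242}\right) \left(- \frac{1}{88}\right) = \frac{271069}{25013296}$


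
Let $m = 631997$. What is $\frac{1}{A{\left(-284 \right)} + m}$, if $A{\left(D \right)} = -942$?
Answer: $\frac{1}{631055} \approx 1.5846 \cdot 10^{-6}$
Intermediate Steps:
$\frac{1}{A{\left(-284 \right)} + m} = \frac{1}{-942 + 631997} = \frac{1}{631055}$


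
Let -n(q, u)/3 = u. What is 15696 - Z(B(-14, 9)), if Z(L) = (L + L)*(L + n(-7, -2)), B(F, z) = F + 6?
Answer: 15664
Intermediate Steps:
n(q, u) = -3*u
B(F, z) = 6 + F
Z(L) = 2*L*(6 + L) (Z(L) = (L + L)*(L - 3*(-2)) = (2*L)*(L + 6) = (2*L)*(6 + L) = 2*L*(6 + L))
15696 - Z(B(-14, 9)) = 15696 - 2*(6 - 14)*(6 + (6 - 14)) = 15696 - 2*(-8)*(6 - 8) = 15696 - 2*(-8)*(-2) = 15696 - 1*32 = 15696 - 32 = 15664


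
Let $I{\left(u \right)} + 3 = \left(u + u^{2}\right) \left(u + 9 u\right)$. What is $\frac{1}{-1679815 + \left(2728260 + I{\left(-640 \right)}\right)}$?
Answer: $- \frac{1}{2616295558} \approx -3.8222 \cdot 10^{-10}$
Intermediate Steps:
$I{\left(u \right)} = -3 + 10 u \left(u + u^{2}\right)$ ($I{\left(u \right)} = -3 + \left(u + u^{2}\right) \left(u + 9 u\right) = -3 + \left(u + u^{2}\right) 10 u = -3 + 10 u \left(u + u^{2}\right)$)
$\frac{1}{-1679815 + \left(2728260 + I{\left(-640 \right)}\right)} = \frac{1}{-1679815 + \left(2728260 + \left(-3 + 10 \left(-640\right)^{2} + 10 \left(-640\right)^{3}\right)\right)} = \frac{1}{-1679815 + \left(2728260 + \left(-3 + 10 \cdot 409600 + 10 \left(-262144000\right)\right)\right)} = \frac{1}{-1679815 + \left(2728260 - 2617344003\right)} = \frac{1}{-1679815 - 2614615743} = \frac{1}{-2616295558} = - \frac{1}{2616295558}$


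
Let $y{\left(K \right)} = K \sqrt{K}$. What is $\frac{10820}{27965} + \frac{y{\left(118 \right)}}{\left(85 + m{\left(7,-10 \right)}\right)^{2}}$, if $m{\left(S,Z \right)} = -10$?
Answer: $\frac{2164}{5593} + \frac{118 \sqrt{118}}{5625} \approx 0.61479$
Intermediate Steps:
$y{\left(K \right)} = K^{\frac{3}{2}}$
$\frac{10820}{27965} + \frac{y{\left(118 \right)}}{\left(85 + m{\left(7,-10 \right)}\right)^{2}} = \frac{10820}{27965} + \frac{118^{\frac{3}{2}}}{\left(85 - 10\right)^{2}} = 10820 \cdot \frac{1}{27965} + \frac{118 \sqrt{118}}{75^{2}} = \frac{2164}{5593} + \frac{118 \sqrt{118}}{5625}$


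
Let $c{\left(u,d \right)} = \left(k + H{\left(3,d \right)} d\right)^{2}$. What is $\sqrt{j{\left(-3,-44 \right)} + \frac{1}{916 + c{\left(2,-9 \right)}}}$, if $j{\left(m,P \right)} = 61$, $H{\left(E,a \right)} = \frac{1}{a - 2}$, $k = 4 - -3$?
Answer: $\frac{\sqrt{213180365334}}{59116} \approx 7.8103$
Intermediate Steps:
$k = 7$ ($k = 4 + 3 = 7$)
$H{\left(E,a \right)} = \frac{1}{-2 + a}$
$c{\left(u,d \right)} = \left(7 + \frac{d}{-2 + d}\right)^{2}$
$\sqrt{j{\left(-3,-44 \right)} + \frac{1}{916 + c{\left(2,-9 \right)}}} = \sqrt{61 + \frac{1}{916 + \left(7 - \frac{9}{-2 - 9}\right)^{2}}} = \sqrt{61 + \frac{1}{916 + \left(7 - \frac{9}{-11}\right)^{2}}} = \sqrt{61 + \frac{1}{916 + \left(7 - - \frac{9}{11}\right)^{2}}} = \sqrt{61 + \frac{1}{916 + \left(7 + \frac{9}{11}\right)^{2}}} = \sqrt{61 + \frac{1}{916 + \left(\frac{86}{11}\right)^{2}}} = \sqrt{61 + \frac{1}{916 + \frac{7396}{121}}} = \sqrt{61 + \frac{1}{\frac{118232}{121}}} = \sqrt{61 + \frac{121}{118232}} = \sqrt{\frac{7212273}{118232}} = \frac{\sqrt{213180365334}}{59116}$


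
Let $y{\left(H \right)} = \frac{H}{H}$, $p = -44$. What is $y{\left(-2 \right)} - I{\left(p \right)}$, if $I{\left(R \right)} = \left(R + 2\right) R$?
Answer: $-1847$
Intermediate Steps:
$I{\left(R \right)} = R \left(2 + R\right)$ ($I{\left(R \right)} = \left(2 + R\right) R = R \left(2 + R\right)$)
$y{\left(H \right)} = 1$
$y{\left(-2 \right)} - I{\left(p \right)} = 1 - - 44 \left(2 - 44\right) = 1 - \left(-44\right) \left(-42\right) = 1 - 1848 = -1847$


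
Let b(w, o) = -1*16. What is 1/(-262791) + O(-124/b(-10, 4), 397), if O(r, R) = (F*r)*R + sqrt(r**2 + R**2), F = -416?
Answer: -336353559049/262791 + sqrt(2522705)/4 ≈ -1.2795e+6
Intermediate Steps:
b(w, o) = -16
O(r, R) = sqrt(R**2 + r**2) - 416*R*r (O(r, R) = (-416*r)*R + sqrt(r**2 + R**2) = -416*R*r + sqrt(R**2 + r**2) = sqrt(R**2 + r**2) - 416*R*r)
1/(-262791) + O(-124/b(-10, 4), 397) = 1/(-262791) + (sqrt(397**2 + (-124/(-16))**2) - 416*397*(-124/(-16))) = -1/262791 + (sqrt(157609 + (-124*(-1/16))**2) - 416*397*(-124*(-1/16))) = -1/262791 + (sqrt(157609 + (31/4)**2) - 416*397*31/4) = -1/262791 + (sqrt(157609 + 961/16) - 1279928) = -1/262791 + (sqrt(2522705/16) - 1279928) = -1/262791 + (sqrt(2522705)/4 - 1279928) = -1/262791 + (-1279928 + sqrt(2522705)/4) = -336353559049/262791 + sqrt(2522705)/4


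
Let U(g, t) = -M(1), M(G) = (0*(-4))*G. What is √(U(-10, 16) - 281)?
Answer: I*√281 ≈ 16.763*I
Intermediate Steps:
M(G) = 0 (M(G) = 0*G = 0)
U(g, t) = 0 (U(g, t) = -1*0 = 0)
√(U(-10, 16) - 281) = √(0 - 281) = √(-281) = I*√281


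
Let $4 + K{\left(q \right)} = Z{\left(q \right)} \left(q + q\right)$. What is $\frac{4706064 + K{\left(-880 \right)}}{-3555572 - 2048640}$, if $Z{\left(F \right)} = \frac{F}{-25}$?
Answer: $- \frac{1161027}{1401053} \approx -0.82868$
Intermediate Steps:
$Z{\left(F \right)} = - \frac{F}{25}$ ($Z{\left(F \right)} = F \left(- \frac{1}{25}\right) = - \frac{F}{25}$)
$K{\left(q \right)} = -4 - \frac{2 q^{2}}{25}$ ($K{\left(q \right)} = -4 + - \frac{q}{25} \left(q + q\right) = -4 + - \frac{q}{25} \cdot 2 q = -4 - \frac{2 q^{2}}{25}$)
$\frac{4706064 + K{\left(-880 \right)}}{-3555572 - 2048640} = \frac{4706064 - \left(4 + \frac{2 \left(-880\right)^{2}}{25}\right)}{-3555572 - 2048640} = \frac{4706064 - 61956}{-3555572 - 2048640} = \frac{4706064 - 61956}{-5604212} = 4644108 \left(- \frac{1}{5604212}\right) = - \frac{1161027}{1401053}$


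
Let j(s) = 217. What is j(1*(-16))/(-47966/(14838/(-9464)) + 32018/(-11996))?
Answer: 1379474022/194468278715 ≈ 0.0070936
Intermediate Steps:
j(1*(-16))/(-47966/(14838/(-9464)) + 32018/(-11996)) = 217/(-47966/(14838/(-9464)) + 32018/(-11996)) = 217/(-47966/(14838*(-1/9464)) + 32018*(-1/11996)) = 217/(-47966/(-7419/4732) - 16009/5998) = 217/(-47966*(-4732/7419) - 16009/5998) = 217/(226975112/7419 - 16009/5998) = 217/(1361277951005/44499162) = 217*(44499162/1361277951005) = 1379474022/194468278715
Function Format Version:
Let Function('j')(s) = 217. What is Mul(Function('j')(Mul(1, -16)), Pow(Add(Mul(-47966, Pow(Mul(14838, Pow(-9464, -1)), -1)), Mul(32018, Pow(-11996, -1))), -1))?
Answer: Rational(1379474022, 194468278715) ≈ 0.0070936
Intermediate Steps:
Mul(Function('j')(Mul(1, -16)), Pow(Add(Mul(-47966, Pow(Mul(14838, Pow(-9464, -1)), -1)), Mul(32018, Pow(-11996, -1))), -1)) = Mul(217, Pow(Add(Mul(-47966, Pow(Mul(14838, Pow(-9464, -1)), -1)), Mul(32018, Pow(-11996, -1))), -1)) = Mul(217, Pow(Add(Mul(-47966, Pow(Mul(14838, Rational(-1, 9464)), -1)), Mul(32018, Rational(-1, 11996))), -1)) = Mul(217, Pow(Add(Mul(-47966, Pow(Rational(-7419, 4732), -1)), Rational(-16009, 5998)), -1)) = Mul(217, Pow(Add(Mul(-47966, Rational(-4732, 7419)), Rational(-16009, 5998)), -1)) = Mul(217, Pow(Add(Rational(226975112, 7419), Rational(-16009, 5998)), -1)) = Mul(217, Pow(Rational(1361277951005, 44499162), -1)) = Mul(217, Rational(44499162, 1361277951005)) = Rational(1379474022, 194468278715)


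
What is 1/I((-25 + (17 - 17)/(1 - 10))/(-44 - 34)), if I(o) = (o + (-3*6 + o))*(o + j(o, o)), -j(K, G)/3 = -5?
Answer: -3042/809015 ≈ -0.0037601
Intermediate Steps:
j(K, G) = 15 (j(K, G) = -3*(-5) = 15)
I(o) = (-18 + 2*o)*(15 + o) (I(o) = (o + (-3*6 + o))*(o + 15) = (o + (-18 + o))*(15 + o) = (-18 + 2*o)*(15 + o))
1/I((-25 + (17 - 17)/(1 - 10))/(-44 - 34)) = 1/(-270 + 2*((-25 + (17 - 17)/(1 - 10))/(-44 - 34))**2 + 12*((-25 + (17 - 17)/(1 - 10))/(-44 - 34))) = 1/(-270 + 2*((-25 + 0/(-9))/(-78))**2 + 12*((-25 + 0/(-9))/(-78))) = 1/(-270 + 2*((-25 + 0*(-1/9))*(-1/78))**2 + 12*((-25 + 0*(-1/9))*(-1/78))) = 1/(-270 + 2*((-25 + 0)*(-1/78))**2 + 12*((-25 + 0)*(-1/78))) = 1/(-270 + 2*(-25*(-1/78))**2 + 12*(-25*(-1/78))) = 1/(-270 + 2*(25/78)**2 + 12*(25/78)) = 1/(-270 + 2*(625/6084) + 50/13) = 1/(-270 + 625/3042 + 50/13) = 1/(-809015/3042) = -3042/809015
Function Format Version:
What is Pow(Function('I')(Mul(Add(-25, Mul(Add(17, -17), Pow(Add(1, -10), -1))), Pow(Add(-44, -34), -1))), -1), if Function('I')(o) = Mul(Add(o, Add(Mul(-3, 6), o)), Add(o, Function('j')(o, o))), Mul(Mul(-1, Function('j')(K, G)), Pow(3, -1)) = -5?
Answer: Rational(-3042, 809015) ≈ -0.0037601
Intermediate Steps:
Function('j')(K, G) = 15 (Function('j')(K, G) = Mul(-3, -5) = 15)
Function('I')(o) = Mul(Add(-18, Mul(2, o)), Add(15, o)) (Function('I')(o) = Mul(Add(o, Add(Mul(-3, 6), o)), Add(o, 15)) = Mul(Add(o, Add(-18, o)), Add(15, o)) = Mul(Add(-18, Mul(2, o)), Add(15, o)))
Pow(Function('I')(Mul(Add(-25, Mul(Add(17, -17), Pow(Add(1, -10), -1))), Pow(Add(-44, -34), -1))), -1) = Pow(Add(-270, Mul(2, Pow(Mul(Add(-25, Mul(Add(17, -17), Pow(Add(1, -10), -1))), Pow(Add(-44, -34), -1)), 2)), Mul(12, Mul(Add(-25, Mul(Add(17, -17), Pow(Add(1, -10), -1))), Pow(Add(-44, -34), -1)))), -1) = Pow(Add(-270, Mul(2, Pow(Mul(Add(-25, Mul(0, Pow(-9, -1))), Pow(-78, -1)), 2)), Mul(12, Mul(Add(-25, Mul(0, Pow(-9, -1))), Pow(-78, -1)))), -1) = Pow(Add(-270, Mul(2, Pow(Mul(Add(-25, Mul(0, Rational(-1, 9))), Rational(-1, 78)), 2)), Mul(12, Mul(Add(-25, Mul(0, Rational(-1, 9))), Rational(-1, 78)))), -1) = Pow(Add(-270, Mul(2, Pow(Mul(Add(-25, 0), Rational(-1, 78)), 2)), Mul(12, Mul(Add(-25, 0), Rational(-1, 78)))), -1) = Pow(Add(-270, Mul(2, Pow(Mul(-25, Rational(-1, 78)), 2)), Mul(12, Mul(-25, Rational(-1, 78)))), -1) = Pow(Add(-270, Mul(2, Pow(Rational(25, 78), 2)), Mul(12, Rational(25, 78))), -1) = Pow(Add(-270, Mul(2, Rational(625, 6084)), Rational(50, 13)), -1) = Pow(Add(-270, Rational(625, 3042), Rational(50, 13)), -1) = Pow(Rational(-809015, 3042), -1) = Rational(-3042, 809015)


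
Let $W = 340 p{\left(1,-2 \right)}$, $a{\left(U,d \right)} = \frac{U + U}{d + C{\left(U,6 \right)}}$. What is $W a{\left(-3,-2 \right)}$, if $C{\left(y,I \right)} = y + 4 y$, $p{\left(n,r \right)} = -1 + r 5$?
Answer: $-1320$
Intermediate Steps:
$p{\left(n,r \right)} = -1 + 5 r$
$C{\left(y,I \right)} = 5 y$
$a{\left(U,d \right)} = \frac{2 U}{d + 5 U}$ ($a{\left(U,d \right)} = \frac{U + U}{d + 5 U} = \frac{2 U}{d + 5 U}$)
$W = -3740$ ($W = 340 \left(-1 + 5 \left(-2\right)\right) = 340 \left(-1 - 10\right) = 340 \left(-11\right) = -3740$)
$W a{\left(-3,-2 \right)} = - 3740 \cdot 2 \left(-3\right) \frac{1}{-2 + 5 \left(-3\right)} = - 3740 \cdot 2 \left(-3\right) \frac{1}{-2 - 15} = - 3740 \cdot 2 \left(-3\right) \frac{1}{-17} = - 3740 \cdot 2 \left(-3\right) \left(- \frac{1}{17}\right) = \left(-3740\right) \frac{6}{17} = -1320$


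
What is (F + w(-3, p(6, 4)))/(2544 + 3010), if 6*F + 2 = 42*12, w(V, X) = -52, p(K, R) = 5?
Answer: 95/16662 ≈ 0.0057016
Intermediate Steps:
F = 251/3 (F = -1/3 + (42*12)/6 = -1/3 + (1/6)*504 = -1/3 + 84 = 251/3 ≈ 83.667)
(F + w(-3, p(6, 4)))/(2544 + 3010) = (251/3 - 52)/(2544 + 3010) = (95/3)/5554 = (95/3)*(1/5554) = 95/16662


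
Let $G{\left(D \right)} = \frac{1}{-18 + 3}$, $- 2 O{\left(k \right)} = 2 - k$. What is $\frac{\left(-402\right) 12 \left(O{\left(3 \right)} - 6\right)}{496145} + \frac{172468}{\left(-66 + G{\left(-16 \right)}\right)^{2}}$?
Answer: $\frac{19279112141592}{487254577745} \approx 39.567$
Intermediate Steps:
$O{\left(k \right)} = -1 + \frac{k}{2}$ ($O{\left(k \right)} = - \frac{2 - k}{2} = -1 + \frac{k}{2}$)
$G{\left(D \right)} = - \frac{1}{15}$ ($G{\left(D \right)} = \frac{1}{-15} = - \frac{1}{15}$)
$\frac{\left(-402\right) 12 \left(O{\left(3 \right)} - 6\right)}{496145} + \frac{172468}{\left(-66 + G{\left(-16 \right)}\right)^{2}} = \frac{\left(-402\right) 12 \left(\left(-1 + \frac{1}{2} \cdot 3\right) - 6\right)}{496145} + \frac{172468}{\left(-66 - \frac{1}{15}\right)^{2}} = - 402 \cdot 12 \left(\left(-1 + \frac{3}{2}\right) - 6\right) \frac{1}{496145} + \frac{172468}{\left(- \frac{991}{15}\right)^{2}} = - 402 \cdot 12 \left(\frac{1}{2} - 6\right) \frac{1}{496145} + \frac{172468}{\frac{982081}{225}} = - 402 \cdot 12 \left(- \frac{11}{2}\right) \frac{1}{496145} + 172468 \cdot \frac{225}{982081} = \left(-402\right) \left(-66\right) \frac{1}{496145} + \frac{38805300}{982081} = 26532 \cdot \frac{1}{496145} + \frac{38805300}{982081} = \frac{26532}{496145} + \frac{38805300}{982081} = \frac{19279112141592}{487254577745}$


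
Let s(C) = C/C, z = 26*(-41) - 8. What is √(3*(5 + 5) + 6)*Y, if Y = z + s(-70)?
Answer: -6438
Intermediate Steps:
z = -1074 (z = -1066 - 8 = -1074)
s(C) = 1
Y = -1073 (Y = -1074 + 1 = -1073)
√(3*(5 + 5) + 6)*Y = √(3*(5 + 5) + 6)*(-1073) = √(3*10 + 6)*(-1073) = √(30 + 6)*(-1073) = √36*(-1073) = 6*(-1073) = -6438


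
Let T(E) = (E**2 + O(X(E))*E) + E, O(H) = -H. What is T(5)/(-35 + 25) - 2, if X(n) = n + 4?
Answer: -1/2 ≈ -0.50000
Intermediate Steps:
X(n) = 4 + n
T(E) = E + E**2 + E*(-4 - E) (T(E) = (E**2 + (-(4 + E))*E) + E = (E**2 + (-4 - E)*E) + E = (E**2 + E*(-4 - E)) + E = E + E**2 + E*(-4 - E))
T(5)/(-35 + 25) - 2 = (-3*5)/(-35 + 25) - 2 = -15/(-10) - 2 = -1/10*(-15) - 2 = 3/2 - 2 = -1/2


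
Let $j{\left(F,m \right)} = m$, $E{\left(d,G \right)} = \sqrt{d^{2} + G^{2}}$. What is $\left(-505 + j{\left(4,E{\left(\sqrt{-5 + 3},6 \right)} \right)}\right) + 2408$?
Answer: $1903 + \sqrt{34} \approx 1908.8$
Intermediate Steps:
$E{\left(d,G \right)} = \sqrt{G^{2} + d^{2}}$
$\left(-505 + j{\left(4,E{\left(\sqrt{-5 + 3},6 \right)} \right)}\right) + 2408 = \left(-505 + \sqrt{6^{2} + \left(\sqrt{-5 + 3}\right)^{2}}\right) + 2408 = \left(-505 + \sqrt{36 + \left(\sqrt{-2}\right)^{2}}\right) + 2408 = \left(-505 + \sqrt{36 + \left(i \sqrt{2}\right)^{2}}\right) + 2408 = \left(-505 + \sqrt{36 - 2}\right) + 2408 = \left(-505 + \sqrt{34}\right) + 2408 = 1903 + \sqrt{34}$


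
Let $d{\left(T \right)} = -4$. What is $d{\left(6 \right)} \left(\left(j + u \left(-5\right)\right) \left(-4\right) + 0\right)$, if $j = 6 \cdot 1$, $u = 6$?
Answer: $-384$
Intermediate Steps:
$j = 6$
$d{\left(6 \right)} \left(\left(j + u \left(-5\right)\right) \left(-4\right) + 0\right) = - 4 \left(\left(6 + 6 \left(-5\right)\right) \left(-4\right) + 0\right) = - 4 \left(\left(6 - 30\right) \left(-4\right) + 0\right) = - 4 \left(\left(-24\right) \left(-4\right) + 0\right) = - 4 \left(96 + 0\right) = \left(-4\right) 96 = -384$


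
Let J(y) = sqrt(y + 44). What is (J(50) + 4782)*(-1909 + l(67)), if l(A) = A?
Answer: -8808444 - 1842*sqrt(94) ≈ -8.8263e+6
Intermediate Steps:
J(y) = sqrt(44 + y)
(J(50) + 4782)*(-1909 + l(67)) = (sqrt(44 + 50) + 4782)*(-1909 + 67) = (sqrt(94) + 4782)*(-1842) = (4782 + sqrt(94))*(-1842) = -8808444 - 1842*sqrt(94)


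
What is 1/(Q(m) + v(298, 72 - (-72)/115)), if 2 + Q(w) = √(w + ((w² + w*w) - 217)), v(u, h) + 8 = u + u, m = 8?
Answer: 586/343477 - 9*I/343477 ≈ 0.0017061 - 2.6203e-5*I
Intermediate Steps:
v(u, h) = -8 + 2*u (v(u, h) = -8 + (u + u) = -8 + 2*u)
Q(w) = -2 + √(-217 + w + 2*w²) (Q(w) = -2 + √(w + ((w² + w*w) - 217)) = -2 + √(w + ((w² + w²) - 217)) = -2 + √(w + (2*w² - 217)) = -2 + √(w + (-217 + 2*w²)) = -2 + √(-217 + w + 2*w²))
1/(Q(m) + v(298, 72 - (-72)/115)) = 1/((-2 + √(-217 + 8 + 2*8²)) + (-8 + 2*298)) = 1/((-2 + √(-217 + 8 + 2*64)) + (-8 + 596)) = 1/((-2 + √(-217 + 8 + 128)) + 588) = 1/((-2 + √(-81)) + 588) = 1/((-2 + 9*I) + 588) = 1/(586 + 9*I) = (586 - 9*I)/343477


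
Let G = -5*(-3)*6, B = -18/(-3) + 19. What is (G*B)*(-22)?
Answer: -49500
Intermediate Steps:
B = 25 (B = -18*(-1/3) + 19 = 6 + 19 = 25)
G = 90 (G = 15*6 = 90)
(G*B)*(-22) = (90*25)*(-22) = 2250*(-22) = -49500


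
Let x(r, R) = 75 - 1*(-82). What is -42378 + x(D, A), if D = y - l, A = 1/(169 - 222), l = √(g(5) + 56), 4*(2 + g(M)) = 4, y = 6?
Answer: -42221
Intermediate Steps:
g(M) = -1 (g(M) = -2 + (¼)*4 = -2 + 1 = -1)
l = √55 (l = √(-1 + 56) = √55 ≈ 7.4162)
A = -1/53 (A = 1/(-53) = -1/53 ≈ -0.018868)
D = 6 - √55 ≈ -1.4162
x(r, R) = 157 (x(r, R) = 75 + 82 = 157)
-42378 + x(D, A) = -42378 + 157 = -42221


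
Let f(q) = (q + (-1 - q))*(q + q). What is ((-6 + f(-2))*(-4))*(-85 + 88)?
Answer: 24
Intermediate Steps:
f(q) = -2*q
((-6 + f(-2))*(-4))*(-85 + 88) = ((-6 - 2*(-2))*(-4))*(-85 + 88) = ((-6 + 4)*(-4))*3 = -2*(-4)*3 = 8*3 = 24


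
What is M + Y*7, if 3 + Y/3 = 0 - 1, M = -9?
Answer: -93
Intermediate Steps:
Y = -12 (Y = -9 + 3*(0 - 1) = -9 + 3*(-1) = -9 - 3 = -12)
M + Y*7 = -9 - 12*7 = -9 - 84 = -93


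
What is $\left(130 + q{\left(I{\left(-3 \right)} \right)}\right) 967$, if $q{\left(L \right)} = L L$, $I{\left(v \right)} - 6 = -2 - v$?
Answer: $173093$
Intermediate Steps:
$I{\left(v \right)} = 4 - v$ ($I{\left(v \right)} = 6 - \left(2 + v\right) = 4 - v$)
$q{\left(L \right)} = L^{2}$
$\left(130 + q{\left(I{\left(-3 \right)} \right)}\right) 967 = \left(130 + \left(4 - -3\right)^{2}\right) 967 = \left(130 + \left(4 + 3\right)^{2}\right) 967 = \left(130 + 7^{2}\right) 967 = \left(130 + 49\right) 967 = 179 \cdot 967 = 173093$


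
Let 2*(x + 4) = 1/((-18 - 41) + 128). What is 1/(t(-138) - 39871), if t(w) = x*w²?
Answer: -1/115909 ≈ -8.6275e-6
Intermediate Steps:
x = -551/138 (x = -4 + 1/(2*((-18 - 41) + 128)) = -4 + 1/(2*(-59 + 128)) = -4 + (½)/69 = -4 + (½)*(1/69) = -4 + 1/138 = -551/138 ≈ -3.9928)
t(w) = -551*w²/138
1/(t(-138) - 39871) = 1/(-551/138*(-138)² - 39871) = 1/(-551/138*19044 - 39871) = 1/(-76038 - 39871) = 1/(-115909) = -1/115909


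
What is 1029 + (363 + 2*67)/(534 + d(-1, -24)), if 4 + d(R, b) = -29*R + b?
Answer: 551012/535 ≈ 1029.9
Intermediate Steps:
d(R, b) = -4 + b - 29*R (d(R, b) = -4 + (-29*R + b) = -4 + (b - 29*R) = -4 + b - 29*R)
1029 + (363 + 2*67)/(534 + d(-1, -24)) = 1029 + (363 + 2*67)/(534 + (-4 - 24 - 29*(-1))) = 1029 + (363 + 134)/(534 + (-4 - 24 + 29)) = 1029 + 497/(534 + 1) = 1029 + 497/535 = 551012/535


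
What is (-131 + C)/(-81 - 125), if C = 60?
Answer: 71/206 ≈ 0.34466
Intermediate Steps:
(-131 + C)/(-81 - 125) = (-131 + 60)/(-81 - 125) = -71/(-206) = -71*(-1/206) = 71/206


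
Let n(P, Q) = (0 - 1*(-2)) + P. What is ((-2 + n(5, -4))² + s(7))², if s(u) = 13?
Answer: 1444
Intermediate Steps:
n(P, Q) = 2 + P (n(P, Q) = (0 + 2) + P = 2 + P)
((-2 + n(5, -4))² + s(7))² = ((-2 + (2 + 5))² + 13)² = ((-2 + 7)² + 13)² = (5² + 13)² = (25 + 13)² = 38² = 1444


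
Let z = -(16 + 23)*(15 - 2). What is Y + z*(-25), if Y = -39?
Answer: 12636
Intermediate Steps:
z = -507 (z = -39*13 = -1*507 = -507)
Y + z*(-25) = -39 - 507*(-25) = -39 + 12675 = 12636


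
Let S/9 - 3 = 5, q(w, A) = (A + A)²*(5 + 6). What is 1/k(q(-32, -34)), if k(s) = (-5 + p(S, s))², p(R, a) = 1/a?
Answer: 2587146496/64678153761 ≈ 0.040000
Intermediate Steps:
q(w, A) = 44*A² (q(w, A) = (2*A)²*11 = (4*A²)*11 = 44*A²)
S = 72 (S = 27 + 9*5 = 27 + 45 = 72)
k(s) = (-5 + 1/s)²
1/k(q(-32, -34)) = 1/((-1 + 5*(44*(-34)²))²/(44*(-34)²)²) = 1/((-1 + 5*(44*1156))²/(44*1156)²) = 1/((-1 + 5*50864)²/50864²) = 1/((-1 + 254320)²/2587146496) = 1/((1/2587146496)*254319²) = 1/((1/2587146496)*64678153761) = 1/(64678153761/2587146496) = 2587146496/64678153761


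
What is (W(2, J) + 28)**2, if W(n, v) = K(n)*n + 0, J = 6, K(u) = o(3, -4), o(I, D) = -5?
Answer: 324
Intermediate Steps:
K(u) = -5
W(n, v) = -5*n (W(n, v) = -5*n + 0 = -5*n)
(W(2, J) + 28)**2 = (-5*2 + 28)**2 = (-10 + 28)**2 = 18**2 = 324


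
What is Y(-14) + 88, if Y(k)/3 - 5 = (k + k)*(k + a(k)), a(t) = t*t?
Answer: -15185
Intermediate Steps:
a(t) = t**2
Y(k) = 15 + 6*k*(k + k**2) (Y(k) = 15 + 3*((k + k)*(k + k**2)) = 15 + 3*((2*k)*(k + k**2)) = 15 + 3*(2*k*(k + k**2)) = 15 + 6*k*(k + k**2))
Y(-14) + 88 = (15 + 6*(-14)**2 + 6*(-14)**3) + 88 = (15 + 6*196 + 6*(-2744)) + 88 = (15 + 1176 - 16464) + 88 = -15273 + 88 = -15185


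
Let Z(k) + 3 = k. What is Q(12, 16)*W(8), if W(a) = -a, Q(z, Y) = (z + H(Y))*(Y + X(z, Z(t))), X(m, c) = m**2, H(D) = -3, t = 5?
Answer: -11520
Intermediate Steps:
Z(k) = -3 + k
Q(z, Y) = (-3 + z)*(Y + z**2) (Q(z, Y) = (z - 3)*(Y + z**2) = (-3 + z)*(Y + z**2))
Q(12, 16)*W(8) = (12**3 - 3*16 - 3*12**2 + 16*12)*(-1*8) = (1728 - 48 - 3*144 + 192)*(-8) = (1728 - 48 - 432 + 192)*(-8) = 1440*(-8) = -11520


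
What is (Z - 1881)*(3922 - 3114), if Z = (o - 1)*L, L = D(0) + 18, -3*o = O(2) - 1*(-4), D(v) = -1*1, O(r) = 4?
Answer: -4710640/3 ≈ -1.5702e+6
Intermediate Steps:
D(v) = -1
o = -8/3 (o = -(4 - 1*(-4))/3 = -(4 + 4)/3 = -⅓*8 = -8/3 ≈ -2.6667)
L = 17 (L = -1 + 18 = 17)
Z = -187/3 (Z = (-8/3 - 1)*17 = -11/3*17 = -187/3 ≈ -62.333)
(Z - 1881)*(3922 - 3114) = (-187/3 - 1881)*(3922 - 3114) = -5830/3*808 = -4710640/3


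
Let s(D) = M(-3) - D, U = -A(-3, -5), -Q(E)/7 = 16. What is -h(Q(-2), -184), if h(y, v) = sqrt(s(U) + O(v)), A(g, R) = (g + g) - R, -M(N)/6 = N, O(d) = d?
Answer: -I*sqrt(167) ≈ -12.923*I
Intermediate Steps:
Q(E) = -112 (Q(E) = -7*16 = -112)
M(N) = -6*N
A(g, R) = -R + 2*g (A(g, R) = 2*g - R = -R + 2*g)
U = 1 (U = -(-1*(-5) + 2*(-3)) = -(5 - 6) = -1*(-1) = 1)
s(D) = 18 - D (s(D) = -6*(-3) - D = 18 - D)
h(y, v) = sqrt(17 + v) (h(y, v) = sqrt((18 - 1*1) + v) = sqrt((18 - 1) + v) = sqrt(17 + v))
-h(Q(-2), -184) = -sqrt(17 - 184) = -sqrt(-167) = -I*sqrt(167)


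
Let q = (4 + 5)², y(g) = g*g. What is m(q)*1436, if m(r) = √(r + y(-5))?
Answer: 1436*√106 ≈ 14785.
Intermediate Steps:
y(g) = g²
q = 81 (q = 9² = 81)
m(r) = √(25 + r) (m(r) = √(r + (-5)²) = √(r + 25) = √(25 + r))
m(q)*1436 = √(25 + 81)*1436 = √106*1436 = 1436*√106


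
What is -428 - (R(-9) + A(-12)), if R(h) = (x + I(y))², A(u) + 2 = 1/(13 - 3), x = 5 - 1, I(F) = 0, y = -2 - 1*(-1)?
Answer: -4421/10 ≈ -442.10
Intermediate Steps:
y = -1 (y = -2 + 1 = -1)
x = 4
A(u) = -19/10 (A(u) = -2 + 1/(13 - 3) = -2 + 1/10 = -2 + ⅒ = -19/10)
R(h) = 16 (R(h) = (4 + 0)² = 4² = 16)
-428 - (R(-9) + A(-12)) = -428 - (16 - 19/10) = -428 - 1*141/10 = -428 - 141/10 = -4421/10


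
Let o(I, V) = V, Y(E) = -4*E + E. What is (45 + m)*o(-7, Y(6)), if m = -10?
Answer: -630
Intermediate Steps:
Y(E) = -3*E
(45 + m)*o(-7, Y(6)) = (45 - 10)*(-3*6) = 35*(-18) = -630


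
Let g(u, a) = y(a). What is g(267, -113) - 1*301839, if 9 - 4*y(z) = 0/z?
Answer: -1207347/4 ≈ -3.0184e+5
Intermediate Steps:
y(z) = 9/4 (y(z) = 9/4 - 0/z = 9/4 - 1/4*0 = 9/4 + 0 = 9/4)
g(u, a) = 9/4
g(267, -113) - 1*301839 = 9/4 - 1*301839 = 9/4 - 301839 = -1207347/4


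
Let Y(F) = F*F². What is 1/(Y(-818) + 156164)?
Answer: -1/547187268 ≈ -1.8275e-9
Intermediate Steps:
Y(F) = F³
1/(Y(-818) + 156164) = 1/((-818)³ + 156164) = 1/(-547343432 + 156164) = 1/(-547187268) = -1/547187268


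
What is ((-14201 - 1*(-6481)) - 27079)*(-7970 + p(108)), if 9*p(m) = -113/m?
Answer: 269586217447/972 ≈ 2.7735e+8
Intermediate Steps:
p(m) = -113/(9*m) (p(m) = (-113/m)/9 = -113/(9*m))
((-14201 - 1*(-6481)) - 27079)*(-7970 + p(108)) = ((-14201 - 1*(-6481)) - 27079)*(-7970 - 113/9/108) = ((-14201 + 6481) - 27079)*(-7970 - 113/9*1/108) = (-7720 - 27079)*(-7970 - 113/972) = -34799*(-7746953/972) = 269586217447/972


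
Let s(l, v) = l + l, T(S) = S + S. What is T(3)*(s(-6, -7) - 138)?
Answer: -900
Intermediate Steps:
T(S) = 2*S
s(l, v) = 2*l
T(3)*(s(-6, -7) - 138) = (2*3)*(2*(-6) - 138) = 6*(-12 - 138) = 6*(-150) = -900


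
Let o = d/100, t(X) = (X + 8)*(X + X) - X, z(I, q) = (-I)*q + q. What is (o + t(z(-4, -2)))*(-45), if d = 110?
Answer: -4599/2 ≈ -2299.5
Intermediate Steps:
z(I, q) = q - I*q (z(I, q) = -I*q + q = q - I*q)
t(X) = -X + 2*X*(8 + X) (t(X) = (8 + X)*(2*X) - X = 2*X*(8 + X) - X = -X + 2*X*(8 + X))
o = 11/10 (o = 110/100 = 110*(1/100) = 11/10 ≈ 1.1000)
(o + t(z(-4, -2)))*(-45) = (11/10 + (-2*(1 - 1*(-4)))*(15 + 2*(-2*(1 - 1*(-4)))))*(-45) = (11/10 + (-2*(1 + 4))*(15 + 2*(-2*(1 + 4))))*(-45) = (11/10 + (-2*5)*(15 + 2*(-2*5)))*(-45) = (11/10 - 10*(15 + 2*(-10)))*(-45) = (11/10 - 10*(15 - 20))*(-45) = (11/10 - 10*(-5))*(-45) = (11/10 + 50)*(-45) = (511/10)*(-45) = -4599/2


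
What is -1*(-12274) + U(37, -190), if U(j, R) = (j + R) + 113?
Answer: 12234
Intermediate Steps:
U(j, R) = 113 + R + j (U(j, R) = (R + j) + 113 = 113 + R + j)
-1*(-12274) + U(37, -190) = -1*(-12274) + (113 - 190 + 37) = 12274 - 40 = 12234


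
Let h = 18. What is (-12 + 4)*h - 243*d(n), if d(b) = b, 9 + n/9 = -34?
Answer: 93897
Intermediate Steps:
n = -387 (n = -81 + 9*(-34) = -81 - 306 = -387)
(-12 + 4)*h - 243*d(n) = (-12 + 4)*18 - 243*(-387) = -8*18 + 94041 = -144 + 94041 = 93897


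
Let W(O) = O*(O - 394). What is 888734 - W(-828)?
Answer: -123082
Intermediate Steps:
W(O) = O*(-394 + O)
888734 - W(-828) = 888734 - (-828)*(-394 - 828) = 888734 - (-828)*(-1222) = 888734 - 1*1011816 = 888734 - 1011816 = -123082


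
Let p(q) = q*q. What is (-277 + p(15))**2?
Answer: 2704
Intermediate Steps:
p(q) = q**2
(-277 + p(15))**2 = (-277 + 15**2)**2 = (-277 + 225)**2 = (-52)**2 = 2704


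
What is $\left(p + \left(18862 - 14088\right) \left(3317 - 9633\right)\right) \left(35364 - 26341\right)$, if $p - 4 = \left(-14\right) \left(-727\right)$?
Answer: $-271974893246$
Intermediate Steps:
$p = 10182$ ($p = 4 - -10178 = 4 + 10178 = 10182$)
$\left(p + \left(18862 - 14088\right) \left(3317 - 9633\right)\right) \left(35364 - 26341\right) = \left(10182 + \left(18862 - 14088\right) \left(3317 - 9633\right)\right) \left(35364 - 26341\right) = \left(10182 + 4774 \left(-6316\right)\right) 9023 = \left(10182 - 30152584\right) 9023 = \left(-30142402\right) 9023 = -271974893246$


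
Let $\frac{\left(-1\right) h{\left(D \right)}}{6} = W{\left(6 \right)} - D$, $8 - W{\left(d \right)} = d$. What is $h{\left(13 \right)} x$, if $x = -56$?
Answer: $-3696$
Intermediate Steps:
$W{\left(d \right)} = 8 - d$
$h{\left(D \right)} = -12 + 6 D$ ($h{\left(D \right)} = - 6 \left(\left(8 - 6\right) - D\right) = - 6 \left(2 - D\right) = -12 + 6 D$)
$h{\left(13 \right)} x = \left(-12 + 6 \cdot 13\right) \left(-56\right) = \left(-12 + 78\right) \left(-56\right) = 66 \left(-56\right) = -3696$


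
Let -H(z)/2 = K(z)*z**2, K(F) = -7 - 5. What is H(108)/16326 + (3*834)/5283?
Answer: 9381170/532409 ≈ 17.620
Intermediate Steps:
K(F) = -12
H(z) = 24*z**2 (H(z) = -(-24)*z**2 = 24*z**2)
H(108)/16326 + (3*834)/5283 = (24*108**2)/16326 + (3*834)/5283 = (24*11664)*(1/16326) + 2502*(1/5283) = 279936*(1/16326) + 278/587 = 15552/907 + 278/587 = 9381170/532409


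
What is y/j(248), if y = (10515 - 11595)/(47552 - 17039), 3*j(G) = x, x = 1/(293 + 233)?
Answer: -568080/10171 ≈ -55.853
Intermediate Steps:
x = 1/526 ≈ 0.0019011
j(G) = 1/1578 (j(G) = (⅓)*(1/526) = 1/1578)
y = -360/10171 (y = -1080/30513 = -1080*1/30513 = -360/10171 ≈ -0.035395)
y/j(248) = -360/(10171*1/1578) = -360/10171*1578 = -568080/10171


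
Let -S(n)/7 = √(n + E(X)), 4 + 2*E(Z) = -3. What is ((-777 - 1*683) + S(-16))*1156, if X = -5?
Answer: -1687760 - 4046*I*√78 ≈ -1.6878e+6 - 35733.0*I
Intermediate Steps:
E(Z) = -7/2 (E(Z) = -2 + (½)*(-3) = -2 - 3/2 = -7/2)
S(n) = -7*√(-7/2 + n) (S(n) = -7*√(n - 7/2) = -7*√(-7/2 + n))
((-777 - 1*683) + S(-16))*1156 = ((-777 - 1*683) - 7*√(-14 + 4*(-16))/2)*1156 = ((-777 - 683) - 7*√(-14 - 64)/2)*1156 = (-1460 - 7*I*√78/2)*1156 = -1687760 - 4046*I*√78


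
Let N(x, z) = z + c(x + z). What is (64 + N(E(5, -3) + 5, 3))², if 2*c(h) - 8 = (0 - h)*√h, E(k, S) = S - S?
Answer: 5169 - 1136*√2 ≈ 3562.5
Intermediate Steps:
E(k, S) = 0
c(h) = 4 - h^(3/2)/2 (c(h) = 4 + ((0 - h)*√h)/2 = 4 + ((-h)*√h)/2 = 4 + (-h^(3/2))/2 = 4 - h^(3/2)/2)
N(x, z) = 4 + z - (x + z)^(3/2)/2 (N(x, z) = z + (4 - (x + z)^(3/2)/2) = 4 + z - (x + z)^(3/2)/2)
(64 + N(E(5, -3) + 5, 3))² = (64 + (4 + 3 - ((0 + 5) + 3)^(3/2)/2))² = (64 + (4 + 3 - (5 + 3)^(3/2)/2))² = (64 + (4 + 3 - 8*√2))² = (64 + (7 - 8*√2))² = (71 - 8*√2)²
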